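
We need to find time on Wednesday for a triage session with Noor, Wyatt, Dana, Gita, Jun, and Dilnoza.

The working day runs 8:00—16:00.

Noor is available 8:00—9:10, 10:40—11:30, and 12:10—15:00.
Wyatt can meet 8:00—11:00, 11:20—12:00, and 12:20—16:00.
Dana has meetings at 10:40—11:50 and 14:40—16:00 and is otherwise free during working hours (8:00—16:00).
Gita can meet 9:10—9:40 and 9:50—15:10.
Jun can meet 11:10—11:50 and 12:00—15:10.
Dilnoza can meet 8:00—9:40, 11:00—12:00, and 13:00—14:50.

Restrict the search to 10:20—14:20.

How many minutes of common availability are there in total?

Dana free within 08:00–16:00: 08:00–10:40, 11:50–14:40.
Noor ∩ Wyatt: 08:00–09:10, 10:40–11:00, 11:20–11:30, 12:20–15:00.
Noor ∩ Wyatt ∩ Dana: 08:00–09:10, 12:20–14:40.
Noor ∩ Wyatt ∩ Dana ∩ Gita: 12:20–14:40.
Noor ∩ Wyatt ∩ Dana ∩ Gita ∩ Jun: 12:20–14:40.
Noor ∩ Wyatt ∩ Dana ∩ Gita ∩ Jun ∩ Dilnoza: 13:00–14:40.
Restricted to 10:20–14:20: 13:00–14:20.
Total common minutes: 80.

80 minutes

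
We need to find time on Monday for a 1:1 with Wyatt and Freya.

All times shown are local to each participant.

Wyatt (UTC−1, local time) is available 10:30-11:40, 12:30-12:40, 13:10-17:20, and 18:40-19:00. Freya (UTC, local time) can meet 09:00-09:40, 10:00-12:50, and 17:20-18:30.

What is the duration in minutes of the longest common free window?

70 minutes

Wyatt → UTC: 11:30–12:40, 13:30–13:40, 14:10–18:20, 19:40–20:00.
Freya → UTC: 09:00–09:40, 10:00–12:50, 17:20–18:30.
Wyatt ∩ Freya: 11:30–12:40, 17:20–18:20.
Common window lengths: 70, 60 min; longest is 70.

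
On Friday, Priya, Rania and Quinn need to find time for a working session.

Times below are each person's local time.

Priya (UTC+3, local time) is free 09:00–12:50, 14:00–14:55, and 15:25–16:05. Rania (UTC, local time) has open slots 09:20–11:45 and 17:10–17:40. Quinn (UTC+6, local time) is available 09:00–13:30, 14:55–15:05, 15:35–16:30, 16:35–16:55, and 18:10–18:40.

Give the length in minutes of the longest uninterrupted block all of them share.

15 minutes

Priya → UTC: 06:00–09:50, 11:00–11:55, 12:25–13:05.
Rania → UTC: 09:20–11:45, 17:10–17:40.
Quinn → UTC: 03:00–07:30, 08:55–09:05, 09:35–10:30, 10:35–10:55, 12:10–12:40.
Priya ∩ Rania: 09:20–09:50, 11:00–11:45.
Priya ∩ Rania ∩ Quinn: 09:35–09:50.
Single common window of 15 minutes.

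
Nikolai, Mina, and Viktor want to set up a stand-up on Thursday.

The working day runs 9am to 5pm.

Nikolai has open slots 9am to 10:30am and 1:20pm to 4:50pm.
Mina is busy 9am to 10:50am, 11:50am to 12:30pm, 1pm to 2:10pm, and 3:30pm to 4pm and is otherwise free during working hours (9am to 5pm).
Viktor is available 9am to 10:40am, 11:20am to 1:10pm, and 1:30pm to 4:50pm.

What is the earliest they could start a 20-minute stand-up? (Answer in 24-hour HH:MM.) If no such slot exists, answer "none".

14:10

Mina free within 09:00–17:00: 10:50–11:50, 12:30–13:00, 14:10–15:30, 16:00–17:00.
Nikolai ∩ Mina: 14:10–15:30, 16:00–16:50.
Nikolai ∩ Mina ∩ Viktor: 14:10–15:30, 16:00–16:50.
Windows ≥ 20 min: 14:10–15:30, 16:00–16:50.
Earliest such window starts at 14:10.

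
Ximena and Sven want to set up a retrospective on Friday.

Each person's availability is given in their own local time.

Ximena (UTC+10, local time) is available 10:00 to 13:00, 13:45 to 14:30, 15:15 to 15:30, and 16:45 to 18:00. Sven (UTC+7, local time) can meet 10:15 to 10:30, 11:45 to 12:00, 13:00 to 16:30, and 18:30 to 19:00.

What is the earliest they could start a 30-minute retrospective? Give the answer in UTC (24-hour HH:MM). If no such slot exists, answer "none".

06:45

Ximena → UTC: 00:00–03:00, 03:45–04:30, 05:15–05:30, 06:45–08:00.
Sven → UTC: 03:15–03:30, 04:45–05:00, 06:00–09:30, 11:30–12:00.
Ximena ∩ Sven: 06:45–08:00.
Windows ≥ 30 min: 06:45–08:00.
Earliest such window starts at 06:45.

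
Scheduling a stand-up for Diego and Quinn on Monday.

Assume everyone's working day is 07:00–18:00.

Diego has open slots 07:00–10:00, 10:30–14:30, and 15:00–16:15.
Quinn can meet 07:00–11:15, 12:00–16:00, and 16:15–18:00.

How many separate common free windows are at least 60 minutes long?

Diego ∩ Quinn: 07:00–10:00, 10:30–11:15, 12:00–14:30, 15:00–16:00.
Windows ≥ 60 min: 07:00–10:00, 12:00–14:30, 15:00–16:00.
That's 3 windows.

3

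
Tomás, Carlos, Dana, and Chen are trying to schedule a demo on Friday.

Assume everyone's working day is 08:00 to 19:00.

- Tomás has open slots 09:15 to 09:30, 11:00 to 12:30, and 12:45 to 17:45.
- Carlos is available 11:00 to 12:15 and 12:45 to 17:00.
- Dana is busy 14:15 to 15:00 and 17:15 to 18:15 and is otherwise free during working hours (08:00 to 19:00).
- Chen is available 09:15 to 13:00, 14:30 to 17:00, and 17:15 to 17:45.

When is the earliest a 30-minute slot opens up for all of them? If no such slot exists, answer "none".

11:00

Dana free within 08:00–19:00: 08:00–14:15, 15:00–17:15, 18:15–19:00.
Tomás ∩ Carlos: 11:00–12:15, 12:45–17:00.
Tomás ∩ Carlos ∩ Dana: 11:00–12:15, 12:45–14:15, 15:00–17:00.
Tomás ∩ Carlos ∩ Dana ∩ Chen: 11:00–12:15, 12:45–13:00, 15:00–17:00.
Windows ≥ 30 min: 11:00–12:15, 15:00–17:00.
Earliest such window starts at 11:00.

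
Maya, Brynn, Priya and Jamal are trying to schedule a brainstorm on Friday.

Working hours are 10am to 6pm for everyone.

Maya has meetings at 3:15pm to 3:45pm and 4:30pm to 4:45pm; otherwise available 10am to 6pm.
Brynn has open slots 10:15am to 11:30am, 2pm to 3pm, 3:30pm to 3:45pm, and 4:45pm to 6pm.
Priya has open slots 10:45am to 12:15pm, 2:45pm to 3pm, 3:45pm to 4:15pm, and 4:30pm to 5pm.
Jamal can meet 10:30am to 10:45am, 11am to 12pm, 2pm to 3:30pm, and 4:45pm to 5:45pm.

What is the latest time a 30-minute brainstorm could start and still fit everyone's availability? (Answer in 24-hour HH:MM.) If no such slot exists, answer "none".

11:00

Maya free within 10:00–18:00: 10:00–15:15, 15:45–16:30, 16:45–18:00.
Maya ∩ Brynn: 10:15–11:30, 14:00–15:00, 16:45–18:00.
Maya ∩ Brynn ∩ Priya: 10:45–11:30, 14:45–15:00, 16:45–17:00.
Maya ∩ Brynn ∩ Priya ∩ Jamal: 11:00–11:30, 14:45–15:00, 16:45–17:00.
Windows ≥ 30 min: 11:00–11:30.
Latest start in the last window 11:00–11:30 is 11:30 − 30 min = 11:00.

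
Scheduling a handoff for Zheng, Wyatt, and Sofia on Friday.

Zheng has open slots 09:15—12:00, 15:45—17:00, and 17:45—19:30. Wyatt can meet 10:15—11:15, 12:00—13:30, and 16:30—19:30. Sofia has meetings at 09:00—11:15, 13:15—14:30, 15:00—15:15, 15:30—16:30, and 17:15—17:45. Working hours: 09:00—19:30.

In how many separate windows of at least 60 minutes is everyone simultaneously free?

1

Sofia free within 09:00–19:30: 11:15–13:15, 14:30–15:00, 15:15–15:30, 16:30–17:15, 17:45–19:30.
Zheng ∩ Wyatt: 10:15–11:15, 16:30–17:00, 17:45–19:30.
Zheng ∩ Wyatt ∩ Sofia: 16:30–17:00, 17:45–19:30.
Windows ≥ 60 min: 17:45–19:30.
That's 1 window.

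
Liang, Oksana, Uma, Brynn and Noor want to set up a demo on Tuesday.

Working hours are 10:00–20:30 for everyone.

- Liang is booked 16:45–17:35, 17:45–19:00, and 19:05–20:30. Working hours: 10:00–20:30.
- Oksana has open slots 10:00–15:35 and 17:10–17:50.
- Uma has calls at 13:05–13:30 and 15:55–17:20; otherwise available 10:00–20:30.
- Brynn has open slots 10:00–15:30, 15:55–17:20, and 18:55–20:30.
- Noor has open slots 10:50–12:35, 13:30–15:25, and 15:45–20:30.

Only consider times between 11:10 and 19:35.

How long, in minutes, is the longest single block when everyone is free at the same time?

115 minutes

Liang free within 10:00–20:30: 10:00–16:45, 17:35–17:45, 19:00–19:05.
Uma free within 10:00–20:30: 10:00–13:05, 13:30–15:55, 17:20–20:30.
Liang ∩ Oksana: 10:00–15:35, 17:35–17:45.
Liang ∩ Oksana ∩ Uma: 10:00–13:05, 13:30–15:35, 17:35–17:45.
Liang ∩ Oksana ∩ Uma ∩ Brynn: 10:00–13:05, 13:30–15:30.
Liang ∩ Oksana ∩ Uma ∩ Brynn ∩ Noor: 10:50–12:35, 13:30–15:25.
Restricted to 11:10–19:35: 11:10–12:35, 13:30–15:25.
Common window lengths: 85, 115 min; longest is 115.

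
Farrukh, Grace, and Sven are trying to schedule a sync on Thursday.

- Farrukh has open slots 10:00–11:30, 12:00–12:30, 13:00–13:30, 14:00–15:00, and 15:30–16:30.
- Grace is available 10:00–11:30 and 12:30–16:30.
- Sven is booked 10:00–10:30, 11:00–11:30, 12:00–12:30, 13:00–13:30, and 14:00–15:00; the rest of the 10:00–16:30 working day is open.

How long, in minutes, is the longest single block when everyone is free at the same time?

Sven free within 10:00–16:30: 10:30–11:00, 11:30–12:00, 12:30–13:00, 13:30–14:00, 15:00–16:30.
Farrukh ∩ Grace: 10:00–11:30, 13:00–13:30, 14:00–15:00, 15:30–16:30.
Farrukh ∩ Grace ∩ Sven: 10:30–11:00, 15:30–16:30.
Common window lengths: 30, 60 min; longest is 60.

60 minutes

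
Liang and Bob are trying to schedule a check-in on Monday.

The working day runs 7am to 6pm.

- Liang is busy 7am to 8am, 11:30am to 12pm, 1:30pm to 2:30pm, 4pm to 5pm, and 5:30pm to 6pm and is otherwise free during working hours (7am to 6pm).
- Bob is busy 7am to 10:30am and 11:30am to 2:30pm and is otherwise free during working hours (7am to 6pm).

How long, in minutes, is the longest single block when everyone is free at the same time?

90 minutes

Liang free within 07:00–18:00: 08:00–11:30, 12:00–13:30, 14:30–16:00, 17:00–17:30.
Bob free within 07:00–18:00: 10:30–11:30, 14:30–18:00.
Liang ∩ Bob: 10:30–11:30, 14:30–16:00, 17:00–17:30.
Common window lengths: 60, 90, 30 min; longest is 90.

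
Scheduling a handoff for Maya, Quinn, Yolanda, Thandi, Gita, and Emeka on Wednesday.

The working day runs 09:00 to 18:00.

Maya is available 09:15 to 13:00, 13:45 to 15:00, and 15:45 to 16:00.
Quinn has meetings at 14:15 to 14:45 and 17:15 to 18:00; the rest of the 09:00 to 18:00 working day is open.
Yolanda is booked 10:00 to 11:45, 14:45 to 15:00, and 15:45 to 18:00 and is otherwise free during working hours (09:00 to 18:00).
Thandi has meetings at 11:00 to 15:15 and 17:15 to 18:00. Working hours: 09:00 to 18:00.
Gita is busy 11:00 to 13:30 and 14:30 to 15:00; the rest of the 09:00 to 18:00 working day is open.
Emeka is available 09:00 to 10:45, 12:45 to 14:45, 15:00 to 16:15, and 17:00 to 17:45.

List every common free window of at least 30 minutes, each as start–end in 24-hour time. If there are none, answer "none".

Quinn free within 09:00–18:00: 09:00–14:15, 14:45–17:15.
Yolanda free within 09:00–18:00: 09:00–10:00, 11:45–14:45, 15:00–15:45.
Thandi free within 09:00–18:00: 09:00–11:00, 15:15–17:15.
Gita free within 09:00–18:00: 09:00–11:00, 13:30–14:30, 15:00–18:00.
Maya ∩ Quinn: 09:15–13:00, 13:45–14:15, 14:45–15:00, 15:45–16:00.
Maya ∩ Quinn ∩ Yolanda: 09:15–10:00, 11:45–13:00, 13:45–14:15.
Maya ∩ Quinn ∩ Yolanda ∩ Thandi: 09:15–10:00.
Maya ∩ Quinn ∩ Yolanda ∩ Thandi ∩ Gita: 09:15–10:00.
Maya ∩ Quinn ∩ Yolanda ∩ Thandi ∩ Gita ∩ Emeka: 09:15–10:00.
Windows ≥ 30 min: 09:15–10:00.

09:15–10:00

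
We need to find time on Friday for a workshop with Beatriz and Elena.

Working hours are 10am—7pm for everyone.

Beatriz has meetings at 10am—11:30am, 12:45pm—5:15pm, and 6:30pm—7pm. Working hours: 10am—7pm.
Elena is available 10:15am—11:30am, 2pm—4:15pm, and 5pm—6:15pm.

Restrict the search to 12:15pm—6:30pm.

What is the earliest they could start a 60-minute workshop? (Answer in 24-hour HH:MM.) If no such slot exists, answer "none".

17:15

Beatriz free within 10:00–19:00: 11:30–12:45, 17:15–18:30.
Beatriz ∩ Elena: 17:15–18:15.
Restricted to 12:15–18:30: 17:15–18:15.
Windows ≥ 60 min: 17:15–18:15.
Earliest such window starts at 17:15.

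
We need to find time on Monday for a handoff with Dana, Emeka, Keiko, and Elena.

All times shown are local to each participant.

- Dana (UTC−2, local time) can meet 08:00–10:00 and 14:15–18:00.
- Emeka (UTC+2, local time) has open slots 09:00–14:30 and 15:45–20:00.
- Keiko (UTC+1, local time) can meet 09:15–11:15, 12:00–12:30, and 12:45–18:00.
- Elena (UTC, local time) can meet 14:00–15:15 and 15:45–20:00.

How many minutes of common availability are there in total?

45 minutes

Dana → UTC: 10:00–12:00, 16:15–20:00.
Emeka → UTC: 07:00–12:30, 13:45–18:00.
Keiko → UTC: 08:15–10:15, 11:00–11:30, 11:45–17:00.
Elena → UTC: 14:00–15:15, 15:45–20:00.
Dana ∩ Emeka: 10:00–12:00, 16:15–18:00.
Dana ∩ Emeka ∩ Keiko: 10:00–10:15, 11:00–11:30, 11:45–12:00, 16:15–17:00.
Dana ∩ Emeka ∩ Keiko ∩ Elena: 16:15–17:00.
Total common minutes: 45.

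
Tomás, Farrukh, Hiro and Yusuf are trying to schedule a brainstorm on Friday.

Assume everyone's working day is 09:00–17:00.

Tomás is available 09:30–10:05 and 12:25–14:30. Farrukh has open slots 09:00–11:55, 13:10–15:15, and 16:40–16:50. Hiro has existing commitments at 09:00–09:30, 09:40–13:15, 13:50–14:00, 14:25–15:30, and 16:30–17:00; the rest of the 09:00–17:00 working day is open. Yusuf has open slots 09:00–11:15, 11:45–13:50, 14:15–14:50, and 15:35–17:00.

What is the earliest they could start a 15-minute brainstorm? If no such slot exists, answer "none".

13:15

Hiro free within 09:00–17:00: 09:30–09:40, 13:15–13:50, 14:00–14:25, 15:30–16:30.
Tomás ∩ Farrukh: 09:30–10:05, 13:10–14:30.
Tomás ∩ Farrukh ∩ Hiro: 09:30–09:40, 13:15–13:50, 14:00–14:25.
Tomás ∩ Farrukh ∩ Hiro ∩ Yusuf: 09:30–09:40, 13:15–13:50, 14:15–14:25.
Windows ≥ 15 min: 13:15–13:50.
Earliest such window starts at 13:15.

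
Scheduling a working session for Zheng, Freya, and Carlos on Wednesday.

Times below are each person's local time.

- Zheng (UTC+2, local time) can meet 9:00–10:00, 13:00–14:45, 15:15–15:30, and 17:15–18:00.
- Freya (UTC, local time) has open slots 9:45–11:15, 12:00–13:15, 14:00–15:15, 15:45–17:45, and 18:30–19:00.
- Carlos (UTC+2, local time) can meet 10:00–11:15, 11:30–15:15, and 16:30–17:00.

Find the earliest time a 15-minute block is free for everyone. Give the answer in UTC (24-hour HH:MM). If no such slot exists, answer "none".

11:00

Zheng → UTC: 07:00–08:00, 11:00–12:45, 13:15–13:30, 15:15–16:00.
Freya → UTC: 09:45–11:15, 12:00–13:15, 14:00–15:15, 15:45–17:45, 18:30–19:00.
Carlos → UTC: 08:00–09:15, 09:30–13:15, 14:30–15:00.
Zheng ∩ Freya: 11:00–11:15, 12:00–12:45, 15:45–16:00.
Zheng ∩ Freya ∩ Carlos: 11:00–11:15, 12:00–12:45.
Windows ≥ 15 min: 11:00–11:15, 12:00–12:45.
Earliest such window starts at 11:00.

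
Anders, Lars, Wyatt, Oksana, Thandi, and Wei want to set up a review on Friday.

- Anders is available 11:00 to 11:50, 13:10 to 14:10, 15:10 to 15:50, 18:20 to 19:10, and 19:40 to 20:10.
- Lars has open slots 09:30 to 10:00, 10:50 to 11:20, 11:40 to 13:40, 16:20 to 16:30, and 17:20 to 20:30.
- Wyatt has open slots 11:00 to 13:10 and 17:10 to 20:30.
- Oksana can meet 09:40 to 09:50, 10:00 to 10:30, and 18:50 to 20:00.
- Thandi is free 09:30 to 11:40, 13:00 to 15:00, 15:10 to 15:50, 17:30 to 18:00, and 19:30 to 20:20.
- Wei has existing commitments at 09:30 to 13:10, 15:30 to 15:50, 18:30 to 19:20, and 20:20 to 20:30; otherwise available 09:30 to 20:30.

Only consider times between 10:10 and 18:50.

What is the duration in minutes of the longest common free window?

Wei free within 09:30–20:30: 13:10–15:30, 15:50–18:30, 19:20–20:20.
Anders ∩ Lars: 11:00–11:20, 11:40–11:50, 13:10–13:40, 18:20–19:10, 19:40–20:10.
Anders ∩ Lars ∩ Wyatt: 11:00–11:20, 11:40–11:50, 18:20–19:10, 19:40–20:10.
Anders ∩ Lars ∩ Wyatt ∩ Oksana: 18:50–19:10, 19:40–20:00.
Anders ∩ Lars ∩ Wyatt ∩ Oksana ∩ Thandi: 19:40–20:00.
Anders ∩ Lars ∩ Wyatt ∩ Oksana ∩ Thandi ∩ Wei: 19:40–20:00.
Restricted to 10:10–18:50: (none).
No common window.

0 minutes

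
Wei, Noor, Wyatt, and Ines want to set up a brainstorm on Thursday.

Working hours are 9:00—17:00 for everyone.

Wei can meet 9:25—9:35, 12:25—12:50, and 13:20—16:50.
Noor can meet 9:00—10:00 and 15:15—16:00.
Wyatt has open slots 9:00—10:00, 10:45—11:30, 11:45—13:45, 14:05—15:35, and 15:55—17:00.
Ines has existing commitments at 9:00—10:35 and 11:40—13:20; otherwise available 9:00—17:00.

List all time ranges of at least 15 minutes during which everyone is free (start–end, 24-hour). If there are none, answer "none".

Ines free within 09:00–17:00: 10:35–11:40, 13:20–17:00.
Wei ∩ Noor: 09:25–09:35, 15:15–16:00.
Wei ∩ Noor ∩ Wyatt: 09:25–09:35, 15:15–15:35, 15:55–16:00.
Wei ∩ Noor ∩ Wyatt ∩ Ines: 15:15–15:35, 15:55–16:00.
Windows ≥ 15 min: 15:15–15:35.

15:15–15:35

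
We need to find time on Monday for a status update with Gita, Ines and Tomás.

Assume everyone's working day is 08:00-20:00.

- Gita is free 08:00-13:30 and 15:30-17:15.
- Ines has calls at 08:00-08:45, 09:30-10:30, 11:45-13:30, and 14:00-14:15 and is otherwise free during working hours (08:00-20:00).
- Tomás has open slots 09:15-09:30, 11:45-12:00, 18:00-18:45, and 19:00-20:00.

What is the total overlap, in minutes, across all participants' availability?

15 minutes

Ines free within 08:00–20:00: 08:45–09:30, 10:30–11:45, 13:30–14:00, 14:15–20:00.
Gita ∩ Ines: 08:45–09:30, 10:30–11:45, 15:30–17:15.
Gita ∩ Ines ∩ Tomás: 09:15–09:30.
Total common minutes: 15.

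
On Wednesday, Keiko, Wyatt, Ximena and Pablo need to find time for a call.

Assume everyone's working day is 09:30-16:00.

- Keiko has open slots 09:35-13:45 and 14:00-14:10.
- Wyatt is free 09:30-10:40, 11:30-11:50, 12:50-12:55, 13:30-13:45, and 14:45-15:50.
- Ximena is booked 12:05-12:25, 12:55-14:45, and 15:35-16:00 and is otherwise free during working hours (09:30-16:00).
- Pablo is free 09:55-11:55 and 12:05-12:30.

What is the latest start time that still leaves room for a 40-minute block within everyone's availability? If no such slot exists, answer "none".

10:00

Ximena free within 09:30–16:00: 09:30–12:05, 12:25–12:55, 14:45–15:35.
Keiko ∩ Wyatt: 09:35–10:40, 11:30–11:50, 12:50–12:55, 13:30–13:45.
Keiko ∩ Wyatt ∩ Ximena: 09:35–10:40, 11:30–11:50, 12:50–12:55.
Keiko ∩ Wyatt ∩ Ximena ∩ Pablo: 09:55–10:40, 11:30–11:50.
Windows ≥ 40 min: 09:55–10:40.
Latest start in the last window 09:55–10:40 is 10:40 − 40 min = 10:00.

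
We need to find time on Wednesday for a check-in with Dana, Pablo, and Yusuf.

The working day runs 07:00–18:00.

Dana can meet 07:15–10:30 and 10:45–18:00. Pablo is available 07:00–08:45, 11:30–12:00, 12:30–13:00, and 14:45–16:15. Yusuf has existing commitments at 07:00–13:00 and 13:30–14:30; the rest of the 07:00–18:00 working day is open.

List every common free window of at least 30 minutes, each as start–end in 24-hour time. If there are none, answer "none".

14:45–16:15

Yusuf free within 07:00–18:00: 13:00–13:30, 14:30–18:00.
Dana ∩ Pablo: 07:15–08:45, 11:30–12:00, 12:30–13:00, 14:45–16:15.
Dana ∩ Pablo ∩ Yusuf: 14:45–16:15.
Windows ≥ 30 min: 14:45–16:15.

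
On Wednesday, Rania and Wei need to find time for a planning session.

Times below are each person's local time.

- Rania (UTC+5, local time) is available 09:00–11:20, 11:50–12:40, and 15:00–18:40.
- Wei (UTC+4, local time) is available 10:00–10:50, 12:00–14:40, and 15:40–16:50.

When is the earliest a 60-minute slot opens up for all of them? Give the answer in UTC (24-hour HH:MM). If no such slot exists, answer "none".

Rania → UTC: 04:00–06:20, 06:50–07:40, 10:00–13:40.
Wei → UTC: 06:00–06:50, 08:00–10:40, 11:40–12:50.
Rania ∩ Wei: 06:00–06:20, 10:00–10:40, 11:40–12:50.
Windows ≥ 60 min: 11:40–12:50.
Earliest such window starts at 11:40.

11:40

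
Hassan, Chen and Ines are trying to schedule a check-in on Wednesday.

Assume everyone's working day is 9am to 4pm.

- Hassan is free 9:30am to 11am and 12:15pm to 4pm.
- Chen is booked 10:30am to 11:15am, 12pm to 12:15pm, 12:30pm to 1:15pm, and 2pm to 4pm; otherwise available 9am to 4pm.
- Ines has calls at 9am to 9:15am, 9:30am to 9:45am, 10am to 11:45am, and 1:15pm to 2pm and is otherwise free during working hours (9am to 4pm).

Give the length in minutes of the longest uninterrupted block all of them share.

15 minutes

Chen free within 09:00–16:00: 09:00–10:30, 11:15–12:00, 12:15–12:30, 13:15–14:00.
Ines free within 09:00–16:00: 09:15–09:30, 09:45–10:00, 11:45–13:15, 14:00–16:00.
Hassan ∩ Chen: 09:30–10:30, 12:15–12:30, 13:15–14:00.
Hassan ∩ Chen ∩ Ines: 09:45–10:00, 12:15–12:30.
Common window lengths: 15, 15 min; longest is 15.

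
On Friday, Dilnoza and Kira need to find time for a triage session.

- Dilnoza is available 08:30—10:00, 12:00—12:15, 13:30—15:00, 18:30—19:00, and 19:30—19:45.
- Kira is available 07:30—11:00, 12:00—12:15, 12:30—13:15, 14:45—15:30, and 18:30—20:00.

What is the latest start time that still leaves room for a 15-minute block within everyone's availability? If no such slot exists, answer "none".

19:30

Dilnoza ∩ Kira: 08:30–10:00, 12:00–12:15, 14:45–15:00, 18:30–19:00, 19:30–19:45.
Windows ≥ 15 min: 08:30–10:00, 12:00–12:15, 14:45–15:00, 18:30–19:00, 19:30–19:45.
Latest start in the last window 19:30–19:45 is 19:45 − 15 min = 19:30.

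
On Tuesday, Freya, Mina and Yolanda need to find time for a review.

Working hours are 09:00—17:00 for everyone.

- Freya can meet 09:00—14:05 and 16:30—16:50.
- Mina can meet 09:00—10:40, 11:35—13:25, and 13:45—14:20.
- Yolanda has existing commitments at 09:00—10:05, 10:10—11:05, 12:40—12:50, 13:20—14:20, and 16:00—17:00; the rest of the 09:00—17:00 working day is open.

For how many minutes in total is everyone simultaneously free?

100 minutes

Yolanda free within 09:00–17:00: 10:05–10:10, 11:05–12:40, 12:50–13:20, 14:20–16:00.
Freya ∩ Mina: 09:00–10:40, 11:35–13:25, 13:45–14:05.
Freya ∩ Mina ∩ Yolanda: 10:05–10:10, 11:35–12:40, 12:50–13:20.
Total common minutes: 5 + 65 + 30 = 100.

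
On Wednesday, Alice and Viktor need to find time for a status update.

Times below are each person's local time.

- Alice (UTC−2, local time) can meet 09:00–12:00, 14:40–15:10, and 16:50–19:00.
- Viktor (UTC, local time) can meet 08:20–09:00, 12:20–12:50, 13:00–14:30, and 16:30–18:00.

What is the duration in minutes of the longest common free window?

60 minutes

Alice → UTC: 11:00–14:00, 16:40–17:10, 18:50–21:00.
Viktor → UTC: 08:20–09:00, 12:20–12:50, 13:00–14:30, 16:30–18:00.
Alice ∩ Viktor: 12:20–12:50, 13:00–14:00, 16:40–17:10.
Common window lengths: 30, 60, 30 min; longest is 60.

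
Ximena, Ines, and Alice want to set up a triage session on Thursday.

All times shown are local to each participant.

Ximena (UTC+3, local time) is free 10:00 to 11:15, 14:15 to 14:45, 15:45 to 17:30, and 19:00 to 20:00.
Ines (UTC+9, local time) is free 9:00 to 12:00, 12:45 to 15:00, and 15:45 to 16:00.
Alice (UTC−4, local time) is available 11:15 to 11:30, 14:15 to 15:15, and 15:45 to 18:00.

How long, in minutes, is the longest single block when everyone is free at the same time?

0 minutes

Ximena → UTC: 07:00–08:15, 11:15–11:45, 12:45–14:30, 16:00–17:00.
Ines → UTC: 00:00–03:00, 03:45–06:00, 06:45–07:00.
Alice → UTC: 15:15–15:30, 18:15–19:15, 19:45–22:00.
Ximena ∩ Ines: (none).
Ximena ∩ Ines ∩ Alice: (none).
No common window.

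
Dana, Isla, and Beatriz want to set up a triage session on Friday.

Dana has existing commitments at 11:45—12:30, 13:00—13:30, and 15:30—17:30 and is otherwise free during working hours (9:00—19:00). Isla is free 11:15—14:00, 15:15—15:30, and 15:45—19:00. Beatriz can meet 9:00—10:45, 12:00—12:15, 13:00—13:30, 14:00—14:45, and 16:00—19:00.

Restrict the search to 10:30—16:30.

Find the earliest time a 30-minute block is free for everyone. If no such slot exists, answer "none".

Dana free within 09:00–19:00: 09:00–11:45, 12:30–13:00, 13:30–15:30, 17:30–19:00.
Dana ∩ Isla: 11:15–11:45, 12:30–13:00, 13:30–14:00, 15:15–15:30, 17:30–19:00.
Dana ∩ Isla ∩ Beatriz: 17:30–19:00.
Restricted to 10:30–16:30: (none).
Windows ≥ 30 min: (none).

none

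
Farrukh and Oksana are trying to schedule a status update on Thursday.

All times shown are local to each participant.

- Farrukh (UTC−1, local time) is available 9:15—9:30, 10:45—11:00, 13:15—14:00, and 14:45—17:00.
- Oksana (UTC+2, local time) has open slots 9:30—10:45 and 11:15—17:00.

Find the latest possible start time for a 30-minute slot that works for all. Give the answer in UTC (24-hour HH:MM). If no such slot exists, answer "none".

14:30

Farrukh → UTC: 10:15–10:30, 11:45–12:00, 14:15–15:00, 15:45–18:00.
Oksana → UTC: 07:30–08:45, 09:15–15:00.
Farrukh ∩ Oksana: 10:15–10:30, 11:45–12:00, 14:15–15:00.
Windows ≥ 30 min: 14:15–15:00.
Latest start in the last window 14:15–15:00 is 15:00 − 30 min = 14:30.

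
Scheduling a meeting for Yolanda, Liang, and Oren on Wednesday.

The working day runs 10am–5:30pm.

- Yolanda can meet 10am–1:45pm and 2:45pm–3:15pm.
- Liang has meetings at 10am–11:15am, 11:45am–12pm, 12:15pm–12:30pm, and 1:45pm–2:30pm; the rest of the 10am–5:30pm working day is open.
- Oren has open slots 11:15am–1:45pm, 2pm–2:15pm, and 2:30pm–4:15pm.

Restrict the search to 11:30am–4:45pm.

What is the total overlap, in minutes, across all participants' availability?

135 minutes

Liang free within 10:00–17:30: 11:15–11:45, 12:00–12:15, 12:30–13:45, 14:30–17:30.
Yolanda ∩ Liang: 11:15–11:45, 12:00–12:15, 12:30–13:45, 14:45–15:15.
Yolanda ∩ Liang ∩ Oren: 11:15–11:45, 12:00–12:15, 12:30–13:45, 14:45–15:15.
Restricted to 11:30–16:45: 11:30–11:45, 12:00–12:15, 12:30–13:45, 14:45–15:15.
Total common minutes: 15 + 15 + 75 + 30 = 135.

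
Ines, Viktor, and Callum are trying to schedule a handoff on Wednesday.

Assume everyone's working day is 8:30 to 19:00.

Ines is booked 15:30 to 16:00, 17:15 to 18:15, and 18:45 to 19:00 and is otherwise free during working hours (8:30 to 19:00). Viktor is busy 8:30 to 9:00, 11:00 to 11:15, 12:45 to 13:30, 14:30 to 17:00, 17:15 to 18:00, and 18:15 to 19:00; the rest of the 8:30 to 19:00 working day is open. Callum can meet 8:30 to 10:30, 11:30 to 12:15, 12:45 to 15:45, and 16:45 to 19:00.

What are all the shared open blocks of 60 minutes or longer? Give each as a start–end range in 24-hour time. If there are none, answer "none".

Ines free within 08:30–19:00: 08:30–15:30, 16:00–17:15, 18:15–18:45.
Viktor free within 08:30–19:00: 09:00–11:00, 11:15–12:45, 13:30–14:30, 17:00–17:15, 18:00–18:15.
Ines ∩ Viktor: 09:00–11:00, 11:15–12:45, 13:30–14:30, 17:00–17:15.
Ines ∩ Viktor ∩ Callum: 09:00–10:30, 11:30–12:15, 13:30–14:30, 17:00–17:15.
Windows ≥ 60 min: 09:00–10:30, 13:30–14:30.

09:00–10:30, 13:30–14:30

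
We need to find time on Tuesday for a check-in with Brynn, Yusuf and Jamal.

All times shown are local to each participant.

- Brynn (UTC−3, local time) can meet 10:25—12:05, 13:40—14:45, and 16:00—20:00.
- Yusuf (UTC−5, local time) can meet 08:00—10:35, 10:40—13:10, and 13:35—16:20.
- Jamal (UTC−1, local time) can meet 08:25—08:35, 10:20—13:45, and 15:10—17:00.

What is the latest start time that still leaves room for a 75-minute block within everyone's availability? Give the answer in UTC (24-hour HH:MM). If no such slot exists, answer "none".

Brynn → UTC: 13:25–15:05, 16:40–17:45, 19:00–23:00.
Yusuf → UTC: 13:00–15:35, 15:40–18:10, 18:35–21:20.
Jamal → UTC: 09:25–09:35, 11:20–14:45, 16:10–18:00.
Brynn ∩ Yusuf: 13:25–15:05, 16:40–17:45, 19:00–21:20.
Brynn ∩ Yusuf ∩ Jamal: 13:25–14:45, 16:40–17:45.
Windows ≥ 75 min: 13:25–14:45.
Latest start in the last window 13:25–14:45 is 14:45 − 75 min = 13:30.

13:30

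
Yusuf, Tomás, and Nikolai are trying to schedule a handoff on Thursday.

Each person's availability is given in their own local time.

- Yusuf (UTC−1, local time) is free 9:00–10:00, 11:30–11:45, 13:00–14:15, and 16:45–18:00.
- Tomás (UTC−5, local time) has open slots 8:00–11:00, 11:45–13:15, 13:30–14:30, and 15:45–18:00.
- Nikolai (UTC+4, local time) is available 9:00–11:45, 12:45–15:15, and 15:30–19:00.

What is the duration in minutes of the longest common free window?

Yusuf → UTC: 10:00–11:00, 12:30–12:45, 14:00–15:15, 17:45–19:00.
Tomás → UTC: 13:00–16:00, 16:45–18:15, 18:30–19:30, 20:45–23:00.
Nikolai → UTC: 05:00–07:45, 08:45–11:15, 11:30–15:00.
Yusuf ∩ Tomás: 14:00–15:15, 17:45–18:15, 18:30–19:00.
Yusuf ∩ Tomás ∩ Nikolai: 14:00–15:00.
Single common window of 60 minutes.

60 minutes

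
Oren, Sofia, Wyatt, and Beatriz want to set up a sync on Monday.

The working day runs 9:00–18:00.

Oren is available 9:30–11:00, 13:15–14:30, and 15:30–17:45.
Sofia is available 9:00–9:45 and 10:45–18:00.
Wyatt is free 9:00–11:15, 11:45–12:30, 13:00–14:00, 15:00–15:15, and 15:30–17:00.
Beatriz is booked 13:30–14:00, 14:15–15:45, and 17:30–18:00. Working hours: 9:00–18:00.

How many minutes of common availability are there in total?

120 minutes

Beatriz free within 09:00–18:00: 09:00–13:30, 14:00–14:15, 15:45–17:30.
Oren ∩ Sofia: 09:30–09:45, 10:45–11:00, 13:15–14:30, 15:30–17:45.
Oren ∩ Sofia ∩ Wyatt: 09:30–09:45, 10:45–11:00, 13:15–14:00, 15:30–17:00.
Oren ∩ Sofia ∩ Wyatt ∩ Beatriz: 09:30–09:45, 10:45–11:00, 13:15–13:30, 15:45–17:00.
Total common minutes: 15 + 15 + 15 + 75 = 120.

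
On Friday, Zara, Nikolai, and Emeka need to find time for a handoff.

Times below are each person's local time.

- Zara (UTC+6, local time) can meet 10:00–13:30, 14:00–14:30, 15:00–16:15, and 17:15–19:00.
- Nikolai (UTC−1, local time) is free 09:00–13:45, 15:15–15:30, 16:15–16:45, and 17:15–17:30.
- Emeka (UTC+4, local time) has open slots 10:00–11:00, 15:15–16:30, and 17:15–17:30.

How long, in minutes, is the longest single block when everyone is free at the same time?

Zara → UTC: 04:00–07:30, 08:00–08:30, 09:00–10:15, 11:15–13:00.
Nikolai → UTC: 10:00–14:45, 16:15–16:30, 17:15–17:45, 18:15–18:30.
Emeka → UTC: 06:00–07:00, 11:15–12:30, 13:15–13:30.
Zara ∩ Nikolai: 10:00–10:15, 11:15–13:00.
Zara ∩ Nikolai ∩ Emeka: 11:15–12:30.
Single common window of 75 minutes.

75 minutes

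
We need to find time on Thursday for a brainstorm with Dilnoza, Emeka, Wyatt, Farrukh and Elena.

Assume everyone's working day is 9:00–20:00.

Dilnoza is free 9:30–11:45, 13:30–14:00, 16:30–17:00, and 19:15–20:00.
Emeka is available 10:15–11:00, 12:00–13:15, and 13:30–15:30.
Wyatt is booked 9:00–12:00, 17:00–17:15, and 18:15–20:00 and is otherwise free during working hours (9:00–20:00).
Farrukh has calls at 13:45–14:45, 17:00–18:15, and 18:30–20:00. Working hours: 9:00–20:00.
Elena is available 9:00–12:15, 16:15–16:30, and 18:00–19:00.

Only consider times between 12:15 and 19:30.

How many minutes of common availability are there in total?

Wyatt free within 09:00–20:00: 12:00–17:00, 17:15–18:15.
Farrukh free within 09:00–20:00: 09:00–13:45, 14:45–17:00, 18:15–18:30.
Dilnoza ∩ Emeka: 10:15–11:00, 13:30–14:00.
Dilnoza ∩ Emeka ∩ Wyatt: 13:30–14:00.
Dilnoza ∩ Emeka ∩ Wyatt ∩ Farrukh: 13:30–13:45.
Dilnoza ∩ Emeka ∩ Wyatt ∩ Farrukh ∩ Elena: (none).
Restricted to 12:15–19:30: (none).
Total common minutes: 0.

0 minutes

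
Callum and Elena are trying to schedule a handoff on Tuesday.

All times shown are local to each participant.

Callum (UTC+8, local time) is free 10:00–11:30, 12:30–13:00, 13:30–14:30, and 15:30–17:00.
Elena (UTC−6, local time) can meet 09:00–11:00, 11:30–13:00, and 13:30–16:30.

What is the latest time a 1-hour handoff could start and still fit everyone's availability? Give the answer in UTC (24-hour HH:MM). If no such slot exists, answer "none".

Callum → UTC: 02:00–03:30, 04:30–05:00, 05:30–06:30, 07:30–09:00.
Elena → UTC: 15:00–17:00, 17:30–19:00, 19:30–22:30.
Callum ∩ Elena: (none).
Windows ≥ 60 min: (none).

none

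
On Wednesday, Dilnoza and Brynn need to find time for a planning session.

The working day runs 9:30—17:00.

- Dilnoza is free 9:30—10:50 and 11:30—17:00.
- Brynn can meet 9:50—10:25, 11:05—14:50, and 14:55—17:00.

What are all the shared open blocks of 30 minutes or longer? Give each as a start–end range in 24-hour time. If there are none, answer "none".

Dilnoza ∩ Brynn: 09:50–10:25, 11:30–14:50, 14:55–17:00.
Windows ≥ 30 min: 09:50–10:25, 11:30–14:50, 14:55–17:00.

09:50–10:25, 11:30–14:50, 14:55–17:00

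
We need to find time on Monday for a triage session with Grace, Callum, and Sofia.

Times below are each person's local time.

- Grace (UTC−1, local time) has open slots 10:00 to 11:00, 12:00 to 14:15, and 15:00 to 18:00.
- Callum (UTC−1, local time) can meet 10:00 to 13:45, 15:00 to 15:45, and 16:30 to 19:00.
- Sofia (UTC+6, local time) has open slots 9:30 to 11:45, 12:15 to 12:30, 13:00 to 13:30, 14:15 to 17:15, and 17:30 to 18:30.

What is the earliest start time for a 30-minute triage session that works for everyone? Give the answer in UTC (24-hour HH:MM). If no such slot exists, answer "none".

Grace → UTC: 11:00–12:00, 13:00–15:15, 16:00–19:00.
Callum → UTC: 11:00–14:45, 16:00–16:45, 17:30–20:00.
Sofia → UTC: 03:30–05:45, 06:15–06:30, 07:00–07:30, 08:15–11:15, 11:30–12:30.
Grace ∩ Callum: 11:00–12:00, 13:00–14:45, 16:00–16:45, 17:30–19:00.
Grace ∩ Callum ∩ Sofia: 11:00–11:15, 11:30–12:00.
Windows ≥ 30 min: 11:30–12:00.
Earliest such window starts at 11:30.

11:30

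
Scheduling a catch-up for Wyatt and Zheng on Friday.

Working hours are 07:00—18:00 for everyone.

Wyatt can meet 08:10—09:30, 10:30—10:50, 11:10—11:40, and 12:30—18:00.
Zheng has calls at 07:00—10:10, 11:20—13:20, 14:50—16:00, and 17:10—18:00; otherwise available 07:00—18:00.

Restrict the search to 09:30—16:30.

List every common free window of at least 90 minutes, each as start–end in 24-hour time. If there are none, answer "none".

Zheng free within 07:00–18:00: 10:10–11:20, 13:20–14:50, 16:00–17:10.
Wyatt ∩ Zheng: 10:30–10:50, 11:10–11:20, 13:20–14:50, 16:00–17:10.
Restricted to 09:30–16:30: 10:30–10:50, 11:10–11:20, 13:20–14:50, 16:00–16:30.
Windows ≥ 90 min: 13:20–14:50.

13:20–14:50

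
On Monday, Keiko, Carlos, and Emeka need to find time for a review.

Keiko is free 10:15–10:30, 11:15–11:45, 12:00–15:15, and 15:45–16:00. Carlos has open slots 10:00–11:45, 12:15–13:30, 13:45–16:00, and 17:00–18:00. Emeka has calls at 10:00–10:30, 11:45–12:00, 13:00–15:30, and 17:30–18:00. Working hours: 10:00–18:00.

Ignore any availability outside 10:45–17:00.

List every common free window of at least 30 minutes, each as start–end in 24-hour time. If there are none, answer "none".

11:15–11:45, 12:15–13:00

Emeka free within 10:00–18:00: 10:30–11:45, 12:00–13:00, 15:30–17:30.
Keiko ∩ Carlos: 10:15–10:30, 11:15–11:45, 12:15–13:30, 13:45–15:15, 15:45–16:00.
Keiko ∩ Carlos ∩ Emeka: 11:15–11:45, 12:15–13:00, 15:45–16:00.
Restricted to 10:45–17:00: 11:15–11:45, 12:15–13:00, 15:45–16:00.
Windows ≥ 30 min: 11:15–11:45, 12:15–13:00.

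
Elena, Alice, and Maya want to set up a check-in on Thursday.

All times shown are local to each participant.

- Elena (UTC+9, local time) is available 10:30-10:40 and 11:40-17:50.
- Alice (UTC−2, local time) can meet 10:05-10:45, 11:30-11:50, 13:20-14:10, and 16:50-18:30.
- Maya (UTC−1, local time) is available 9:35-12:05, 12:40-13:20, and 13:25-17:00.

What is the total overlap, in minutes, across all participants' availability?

0 minutes

Elena → UTC: 01:30–01:40, 02:40–08:50.
Alice → UTC: 12:05–12:45, 13:30–13:50, 15:20–16:10, 18:50–20:30.
Maya → UTC: 10:35–13:05, 13:40–14:20, 14:25–18:00.
Elena ∩ Alice: (none).
Elena ∩ Alice ∩ Maya: (none).
Total common minutes: 0.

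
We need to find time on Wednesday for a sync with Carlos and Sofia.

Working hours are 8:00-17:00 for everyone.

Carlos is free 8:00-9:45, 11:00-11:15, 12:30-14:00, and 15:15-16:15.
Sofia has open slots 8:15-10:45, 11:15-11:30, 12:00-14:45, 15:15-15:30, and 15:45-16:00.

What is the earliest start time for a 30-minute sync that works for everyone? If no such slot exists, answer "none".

08:15

Carlos ∩ Sofia: 08:15–09:45, 12:30–14:00, 15:15–15:30, 15:45–16:00.
Windows ≥ 30 min: 08:15–09:45, 12:30–14:00.
Earliest such window starts at 08:15.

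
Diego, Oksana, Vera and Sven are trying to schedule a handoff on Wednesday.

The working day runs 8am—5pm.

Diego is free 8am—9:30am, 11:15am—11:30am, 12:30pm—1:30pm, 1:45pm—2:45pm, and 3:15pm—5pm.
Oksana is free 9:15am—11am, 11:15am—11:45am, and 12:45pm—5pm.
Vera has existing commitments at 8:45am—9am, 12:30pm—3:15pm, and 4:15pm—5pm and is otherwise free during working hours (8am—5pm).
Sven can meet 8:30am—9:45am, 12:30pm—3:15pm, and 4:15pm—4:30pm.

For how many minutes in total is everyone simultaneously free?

15 minutes

Vera free within 08:00–17:00: 08:00–08:45, 09:00–12:30, 15:15–16:15.
Diego ∩ Oksana: 09:15–09:30, 11:15–11:30, 12:45–13:30, 13:45–14:45, 15:15–17:00.
Diego ∩ Oksana ∩ Vera: 09:15–09:30, 11:15–11:30, 15:15–16:15.
Diego ∩ Oksana ∩ Vera ∩ Sven: 09:15–09:30.
Total common minutes: 15.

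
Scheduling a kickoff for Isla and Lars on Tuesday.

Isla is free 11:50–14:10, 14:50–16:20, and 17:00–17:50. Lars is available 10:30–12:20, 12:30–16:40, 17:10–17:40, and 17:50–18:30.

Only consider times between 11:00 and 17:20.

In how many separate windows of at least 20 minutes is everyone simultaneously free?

3

Isla ∩ Lars: 11:50–12:20, 12:30–14:10, 14:50–16:20, 17:10–17:40.
Restricted to 11:00–17:20: 11:50–12:20, 12:30–14:10, 14:50–16:20, 17:10–17:20.
Windows ≥ 20 min: 11:50–12:20, 12:30–14:10, 14:50–16:20.
That's 3 windows.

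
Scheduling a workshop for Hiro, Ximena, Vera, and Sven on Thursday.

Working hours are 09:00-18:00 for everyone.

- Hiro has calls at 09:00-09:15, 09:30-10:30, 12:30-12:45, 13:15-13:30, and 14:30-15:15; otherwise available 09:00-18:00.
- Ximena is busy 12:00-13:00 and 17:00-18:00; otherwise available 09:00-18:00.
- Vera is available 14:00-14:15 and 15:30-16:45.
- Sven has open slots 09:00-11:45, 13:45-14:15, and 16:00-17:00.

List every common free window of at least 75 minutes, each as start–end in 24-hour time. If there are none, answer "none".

Hiro free within 09:00–18:00: 09:15–09:30, 10:30–12:30, 12:45–13:15, 13:30–14:30, 15:15–18:00.
Ximena free within 09:00–18:00: 09:00–12:00, 13:00–17:00.
Hiro ∩ Ximena: 09:15–09:30, 10:30–12:00, 13:00–13:15, 13:30–14:30, 15:15–17:00.
Hiro ∩ Ximena ∩ Vera: 14:00–14:15, 15:30–16:45.
Hiro ∩ Ximena ∩ Vera ∩ Sven: 14:00–14:15, 16:00–16:45.
Windows ≥ 75 min: (none).

none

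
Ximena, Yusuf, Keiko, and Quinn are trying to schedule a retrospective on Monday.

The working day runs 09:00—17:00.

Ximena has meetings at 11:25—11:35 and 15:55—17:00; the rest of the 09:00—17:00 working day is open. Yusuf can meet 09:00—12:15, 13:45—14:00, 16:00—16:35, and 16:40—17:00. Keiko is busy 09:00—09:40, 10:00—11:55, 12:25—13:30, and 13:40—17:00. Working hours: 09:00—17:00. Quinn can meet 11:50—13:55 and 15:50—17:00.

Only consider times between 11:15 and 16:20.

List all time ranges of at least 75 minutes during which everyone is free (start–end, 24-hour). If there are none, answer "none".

none

Ximena free within 09:00–17:00: 09:00–11:25, 11:35–15:55.
Keiko free within 09:00–17:00: 09:40–10:00, 11:55–12:25, 13:30–13:40.
Ximena ∩ Yusuf: 09:00–11:25, 11:35–12:15, 13:45–14:00.
Ximena ∩ Yusuf ∩ Keiko: 09:40–10:00, 11:55–12:15.
Ximena ∩ Yusuf ∩ Keiko ∩ Quinn: 11:55–12:15.
Restricted to 11:15–16:20: 11:55–12:15.
Windows ≥ 75 min: (none).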